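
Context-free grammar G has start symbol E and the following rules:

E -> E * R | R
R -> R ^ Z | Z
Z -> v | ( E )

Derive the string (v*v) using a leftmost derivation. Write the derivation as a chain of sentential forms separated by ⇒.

E ⇒ R   [E -> R]
R ⇒ Z   [R -> Z]
Z ⇒ (E)   [Z -> ( E )]
(E) ⇒ (E*R)   [E -> E * R]
(E*R) ⇒ (R*R)   [E -> R]
(R*R) ⇒ (Z*R)   [R -> Z]
(Z*R) ⇒ (v*R)   [Z -> v]
(v*R) ⇒ (v*Z)   [R -> Z]
(v*Z) ⇒ (v*v)   [Z -> v]

E ⇒ R ⇒ Z ⇒ (E) ⇒ (E*R) ⇒ (R*R) ⇒ (Z*R) ⇒ (v*R) ⇒ (v*Z) ⇒ (v*v)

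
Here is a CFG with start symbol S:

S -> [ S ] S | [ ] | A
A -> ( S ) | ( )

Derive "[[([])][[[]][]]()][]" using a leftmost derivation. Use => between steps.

S => [S]S   [S -> [ S ] S]
[S]S => [[S]S]S   [S -> [ S ] S]
[[S]S]S => [[A]S]S   [S -> A]
[[A]S]S => [[(S)]S]S   [A -> ( S )]
[[(S)]S]S => [[([])]S]S   [S -> [ ]]
[[([])]S]S => [[([])][S]S]S   [S -> [ S ] S]
[[([])][S]S]S => [[([])][[S]S]S]S   [S -> [ S ] S]
[[([])][[S]S]S]S => [[([])][[[]]S]S]S   [S -> [ ]]
[[([])][[[]]S]S]S => [[([])][[[]][]]S]S   [S -> [ ]]
[[([])][[[]][]]S]S => [[([])][[[]][]]A]S   [S -> A]
[[([])][[[]][]]A]S => [[([])][[[]][]]()]S   [A -> ( )]
[[([])][[[]][]]()]S => [[([])][[[]][]]()][]   [S -> [ ]]

S=>[S]S=>[[S]S]S=>[[A]S]S=>[[(S)]S]S=>[[([])]S]S=>[[([])][S]S]S=>[[([])][[S]S]S]S=>[[([])][[[]]S]S]S=>[[([])][[[]][]]S]S=>[[([])][[[]][]]A]S=>[[([])][[[]][]]()]S=>[[([])][[[]][]]()][]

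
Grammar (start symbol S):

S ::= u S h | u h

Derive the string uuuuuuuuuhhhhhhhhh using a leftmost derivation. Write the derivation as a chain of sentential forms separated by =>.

S => uSh => uuShh => uuuShhh => uuuuShhhh => uuuuuShhhhh => uuuuuuShhhhhh => uuuuuuuShhhhhhh => uuuuuuuuShhhhhhhh => uuuuuuuuuhhhhhhhhh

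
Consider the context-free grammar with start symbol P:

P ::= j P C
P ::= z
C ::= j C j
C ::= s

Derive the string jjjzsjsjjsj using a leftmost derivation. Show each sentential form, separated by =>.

P => jPC   [P ::= j P C]
jPC => jjPCC   [P ::= j P C]
jjPCC => jjjPCCC   [P ::= j P C]
jjjPCCC => jjjzCCC   [P ::= z]
jjjzCCC => jjjzsCC   [C ::= s]
jjjzsCC => jjjzsjCjC   [C ::= j C j]
jjjzsjCjC => jjjzsjsjC   [C ::= s]
jjjzsjsjC => jjjzsjsjjCj   [C ::= j C j]
jjjzsjsjjCj => jjjzsjsjjsj   [C ::= s]

P => jPC => jjPCC => jjjPCCC => jjjzCCC => jjjzsCC => jjjzsjCjC => jjjzsjsjC => jjjzsjsjjCj => jjjzsjsjjsj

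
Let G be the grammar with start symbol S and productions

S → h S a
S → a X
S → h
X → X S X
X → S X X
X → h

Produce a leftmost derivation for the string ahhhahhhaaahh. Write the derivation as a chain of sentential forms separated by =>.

S => aX   [S → a X]
aX => aSXX   [X → S X X]
aSXX => ahSaXX   [S → h S a]
ahSaXX => ahhSaaXX   [S → h S a]
ahhSaaXX => ahhhSaaaXX   [S → h S a]
ahhhSaaaXX => ahhhaXaaaXX   [S → a X]
ahhhaXaaaXX => ahhhaSXXaaaXX   [X → S X X]
ahhhaSXXaaaXX => ahhhahXXaaaXX   [S → h]
ahhhahXXaaaXX => ahhhahhXaaaXX   [X → h]
ahhhahhXaaaXX => ahhhahhhaaaXX   [X → h]
ahhhahhhaaaXX => ahhhahhhaaahX   [X → h]
ahhhahhhaaahX => ahhhahhhaaahh   [X → h]

S => aX => aSXX => ahSaXX => ahhSaaXX => ahhhSaaaXX => ahhhaXaaaXX => ahhhaSXXaaaXX => ahhhahXXaaaXX => ahhhahhXaaaXX => ahhhahhhaaaXX => ahhhahhhaaahX => ahhhahhhaaahh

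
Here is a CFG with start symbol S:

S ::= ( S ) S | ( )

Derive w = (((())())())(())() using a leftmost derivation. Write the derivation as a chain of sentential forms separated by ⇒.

S⇒(S)S⇒((S)S)S⇒(((S)S)S)S⇒(((())S)S)S⇒(((())())S)S⇒(((())())())S⇒(((())())())(S)S⇒(((())())())(())S⇒(((())())())(())()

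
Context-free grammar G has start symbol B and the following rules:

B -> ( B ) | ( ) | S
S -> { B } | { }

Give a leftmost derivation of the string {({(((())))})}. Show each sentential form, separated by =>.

B => S   [B -> S]
S => {B}   [S -> { B }]
{B} => {(B)}   [B -> ( B )]
{(B)} => {(S)}   [B -> S]
{(S)} => {({B})}   [S -> { B }]
{({B})} => {({(B)})}   [B -> ( B )]
{({(B)})} => {({((B))})}   [B -> ( B )]
{({((B))})} => {({(((B)))})}   [B -> ( B )]
{({(((B)))})} => {({(((())))})}   [B -> ( )]

B => S => {B} => {(B)} => {(S)} => {({B})} => {({(B)})} => {({((B))})} => {({(((B)))})} => {({(((())))})}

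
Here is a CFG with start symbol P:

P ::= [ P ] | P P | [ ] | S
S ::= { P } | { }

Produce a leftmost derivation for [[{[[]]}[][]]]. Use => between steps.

P => [P] => [[P]] => [[PP]] => [[PPP]] => [[SPP]] => [[{P}PP]] => [[{[P]}PP]] => [[{[[]]}PP]] => [[{[[]]}[]P]] => [[{[[]]}[][]]]

P => [P]   [P ::= [ P ]]
[P] => [[P]]   [P ::= [ P ]]
[[P]] => [[PP]]   [P ::= P P]
[[PP]] => [[PPP]]   [P ::= P P]
[[PPP]] => [[SPP]]   [P ::= S]
[[SPP]] => [[{P}PP]]   [S ::= { P }]
[[{P}PP]] => [[{[P]}PP]]   [P ::= [ P ]]
[[{[P]}PP]] => [[{[[]]}PP]]   [P ::= [ ]]
[[{[[]]}PP]] => [[{[[]]}[]P]]   [P ::= [ ]]
[[{[[]]}[]P]] => [[{[[]]}[][]]]   [P ::= [ ]]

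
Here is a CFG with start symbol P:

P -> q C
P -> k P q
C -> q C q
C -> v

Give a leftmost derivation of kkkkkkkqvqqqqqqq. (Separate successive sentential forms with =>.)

P => kPq   [P -> k P q]
kPq => kkPqq   [P -> k P q]
kkPqq => kkkPqqq   [P -> k P q]
kkkPqqq => kkkkPqqqq   [P -> k P q]
kkkkPqqqq => kkkkkPqqqqq   [P -> k P q]
kkkkkPqqqqq => kkkkkkPqqqqqq   [P -> k P q]
kkkkkkPqqqqqq => kkkkkkkPqqqqqqq   [P -> k P q]
kkkkkkkPqqqqqqq => kkkkkkkqCqqqqqqq   [P -> q C]
kkkkkkkqCqqqqqqq => kkkkkkkqvqqqqqqq   [C -> v]

P => kPq => kkPqq => kkkPqqq => kkkkPqqqq => kkkkkPqqqqq => kkkkkkPqqqqqq => kkkkkkkPqqqqqqq => kkkkkkkqCqqqqqqq => kkkkkkkqvqqqqqqq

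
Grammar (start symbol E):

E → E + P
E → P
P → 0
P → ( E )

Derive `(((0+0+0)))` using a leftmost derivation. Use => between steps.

E => P => (E) => (P) => ((E)) => ((P)) => (((E))) => (((E+P))) => (((E+P+P))) => (((P+P+P))) => (((0+P+P))) => (((0+0+P))) => (((0+0+0)))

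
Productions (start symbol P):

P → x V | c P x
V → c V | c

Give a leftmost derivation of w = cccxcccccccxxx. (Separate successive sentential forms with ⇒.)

P ⇒ cPx ⇒ ccPxx ⇒ cccPxxx ⇒ cccxVxxx ⇒ cccxcVxxx ⇒ cccxccVxxx ⇒ cccxcccVxxx ⇒ cccxccccVxxx ⇒ cccxcccccVxxx ⇒ cccxccccccVxxx ⇒ cccxcccccccxxx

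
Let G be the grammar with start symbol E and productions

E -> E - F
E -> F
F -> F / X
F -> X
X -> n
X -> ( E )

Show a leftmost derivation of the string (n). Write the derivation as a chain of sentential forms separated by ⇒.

E ⇒ F ⇒ X ⇒ (E) ⇒ (F) ⇒ (X) ⇒ (n)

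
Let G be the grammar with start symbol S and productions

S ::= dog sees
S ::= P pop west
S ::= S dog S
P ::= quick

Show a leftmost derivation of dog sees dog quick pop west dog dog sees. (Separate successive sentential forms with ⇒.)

S ⇒ S dog S ⇒ dog sees dog S ⇒ dog sees dog S dog S ⇒ dog sees dog P pop west dog S ⇒ dog sees dog quick pop west dog S ⇒ dog sees dog quick pop west dog dog sees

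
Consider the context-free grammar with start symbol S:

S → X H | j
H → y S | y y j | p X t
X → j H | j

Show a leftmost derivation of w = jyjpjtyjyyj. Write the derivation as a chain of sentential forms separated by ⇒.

S⇒XH⇒jHH⇒jySH⇒jyXHH⇒jyjHHH⇒jyjpXtHH⇒jyjpjtHH⇒jyjpjtySH⇒jyjpjtyjH⇒jyjpjtyjyyj

S ⇒ XH   [S → X H]
XH ⇒ jHH   [X → j H]
jHH ⇒ jySH   [H → y S]
jySH ⇒ jyXHH   [S → X H]
jyXHH ⇒ jyjHHH   [X → j H]
jyjHHH ⇒ jyjpXtHH   [H → p X t]
jyjpXtHH ⇒ jyjpjtHH   [X → j]
jyjpjtHH ⇒ jyjpjtySH   [H → y S]
jyjpjtySH ⇒ jyjpjtyjH   [S → j]
jyjpjtyjH ⇒ jyjpjtyjyyj   [H → y y j]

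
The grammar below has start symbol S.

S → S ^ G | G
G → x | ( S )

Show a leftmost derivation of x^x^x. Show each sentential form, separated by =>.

S => S^G   [S → S ^ G]
S^G => S^G^G   [S → S ^ G]
S^G^G => G^G^G   [S → G]
G^G^G => x^G^G   [G → x]
x^G^G => x^x^G   [G → x]
x^x^G => x^x^x   [G → x]

S=>S^G=>S^G^G=>G^G^G=>x^G^G=>x^x^G=>x^x^x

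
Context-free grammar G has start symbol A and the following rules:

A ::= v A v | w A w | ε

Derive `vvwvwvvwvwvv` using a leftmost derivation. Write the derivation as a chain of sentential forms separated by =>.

A=>vAv=>vvAvv=>vvwAwvv=>vvwvAvwvv=>vvwvwAwvwvv=>vvwvwvAvwvwvv=>vvwvwvvwvwvv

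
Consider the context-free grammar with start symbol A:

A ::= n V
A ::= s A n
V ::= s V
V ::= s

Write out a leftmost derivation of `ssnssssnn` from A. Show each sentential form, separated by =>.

A => sAn   [A ::= s A n]
sAn => ssAnn   [A ::= s A n]
ssAnn => ssnVnn   [A ::= n V]
ssnVnn => ssnsVnn   [V ::= s V]
ssnsVnn => ssnssVnn   [V ::= s V]
ssnssVnn => ssnsssVnn   [V ::= s V]
ssnsssVnn => ssnssssnn   [V ::= s]

A => sAn => ssAnn => ssnVnn => ssnsVnn => ssnssVnn => ssnsssVnn => ssnssssnn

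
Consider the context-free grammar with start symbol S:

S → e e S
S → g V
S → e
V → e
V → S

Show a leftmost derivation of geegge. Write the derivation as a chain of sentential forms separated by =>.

S => gV   [S → g V]
gV => gS   [V → S]
gS => geeS   [S → e e S]
geeS => geegV   [S → g V]
geegV => geegS   [V → S]
geegS => geeggV   [S → g V]
geeggV => geegge   [V → e]

S => gV => gS => geeS => geegV => geegS => geeggV => geegge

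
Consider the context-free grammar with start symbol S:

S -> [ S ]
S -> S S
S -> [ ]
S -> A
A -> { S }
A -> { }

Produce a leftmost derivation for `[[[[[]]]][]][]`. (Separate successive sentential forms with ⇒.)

S ⇒ SS   [S -> S S]
SS ⇒ [S]S   [S -> [ S ]]
[S]S ⇒ [SS]S   [S -> S S]
[SS]S ⇒ [[S]S]S   [S -> [ S ]]
[[S]S]S ⇒ [[[S]]S]S   [S -> [ S ]]
[[[S]]S]S ⇒ [[[[S]]]S]S   [S -> [ S ]]
[[[[S]]]S]S ⇒ [[[[[]]]]S]S   [S -> [ ]]
[[[[[]]]]S]S ⇒ [[[[[]]]][]]S   [S -> [ ]]
[[[[[]]]][]]S ⇒ [[[[[]]]][]][]   [S -> [ ]]

S ⇒ SS ⇒ [S]S ⇒ [SS]S ⇒ [[S]S]S ⇒ [[[S]]S]S ⇒ [[[[S]]]S]S ⇒ [[[[[]]]]S]S ⇒ [[[[[]]]][]]S ⇒ [[[[[]]]][]][]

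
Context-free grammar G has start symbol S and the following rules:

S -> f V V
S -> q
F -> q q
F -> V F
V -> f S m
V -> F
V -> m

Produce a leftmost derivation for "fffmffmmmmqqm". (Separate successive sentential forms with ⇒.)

S ⇒ fVV ⇒ fFV ⇒ fVFV ⇒ ffSmFV ⇒ fffVVmFV ⇒ fffmVmFV ⇒ fffmfSmmFV ⇒ fffmffVVmmFV ⇒ fffmffmVmmFV ⇒ fffmffmmmmFV ⇒ fffmffmmmmqqV ⇒ fffmffmmmmqqm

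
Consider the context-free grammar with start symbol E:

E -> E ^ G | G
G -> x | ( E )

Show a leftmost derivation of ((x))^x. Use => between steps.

E=>E^G=>G^G=>(E)^G=>(G)^G=>((E))^G=>((G))^G=>((x))^G=>((x))^x

E => E^G   [E -> E ^ G]
E^G => G^G   [E -> G]
G^G => (E)^G   [G -> ( E )]
(E)^G => (G)^G   [E -> G]
(G)^G => ((E))^G   [G -> ( E )]
((E))^G => ((G))^G   [E -> G]
((G))^G => ((x))^G   [G -> x]
((x))^G => ((x))^x   [G -> x]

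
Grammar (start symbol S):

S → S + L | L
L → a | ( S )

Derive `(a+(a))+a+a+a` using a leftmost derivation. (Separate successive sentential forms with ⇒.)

S⇒S+L⇒S+L+L⇒S+L+L+L⇒L+L+L+L⇒(S)+L+L+L⇒(S+L)+L+L+L⇒(L+L)+L+L+L⇒(a+L)+L+L+L⇒(a+(S))+L+L+L⇒(a+(L))+L+L+L⇒(a+(a))+L+L+L⇒(a+(a))+a+L+L⇒(a+(a))+a+a+L⇒(a+(a))+a+a+a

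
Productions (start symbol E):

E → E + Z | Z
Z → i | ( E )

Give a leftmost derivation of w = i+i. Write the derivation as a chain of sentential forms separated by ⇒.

E ⇒ E+Z ⇒ Z+Z ⇒ i+Z ⇒ i+i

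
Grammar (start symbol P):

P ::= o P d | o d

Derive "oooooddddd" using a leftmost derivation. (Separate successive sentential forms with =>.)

P=>oPd=>ooPdd=>oooPddd=>ooooPdddd=>oooooddddd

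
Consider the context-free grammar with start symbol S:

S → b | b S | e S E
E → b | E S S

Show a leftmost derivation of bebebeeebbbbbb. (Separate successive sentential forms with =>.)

S => bS   [S → b S]
bS => beSE   [S → e S E]
beSE => bebSE   [S → b S]
bebSE => bebeSEE   [S → e S E]
bebeSEE => bebebSEE   [S → b S]
bebebSEE => bebebeSEEE   [S → e S E]
bebebeSEEE => bebebeeSEEEE   [S → e S E]
bebebeeSEEEE => bebebeeeSEEEEE   [S → e S E]
bebebeeeSEEEEE => bebebeeebEEEEE   [S → b]
bebebeeebEEEEE => bebebeeebbEEEE   [E → b]
bebebeeebbEEEE => bebebeeebbbEEE   [E → b]
bebebeeebbbEEE => bebebeeebbbbEE   [E → b]
bebebeeebbbbEE => bebebeeebbbbbE   [E → b]
bebebeeebbbbbE => bebebeeebbbbbb   [E → b]

S => bS => beSE => bebSE => bebeSEE => bebebSEE => bebebeSEEE => bebebeeSEEEE => bebebeeeSEEEEE => bebebeeebEEEEE => bebebeeebbEEEE => bebebeeebbbEEE => bebebeeebbbbEE => bebebeeebbbbbE => bebebeeebbbbbb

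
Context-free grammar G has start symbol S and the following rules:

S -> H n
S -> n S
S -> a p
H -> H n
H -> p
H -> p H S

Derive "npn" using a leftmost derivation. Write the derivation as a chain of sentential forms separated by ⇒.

S ⇒ nS ⇒ nHn ⇒ npn

S ⇒ nS   [S -> n S]
nS ⇒ nHn   [S -> H n]
nHn ⇒ npn   [H -> p]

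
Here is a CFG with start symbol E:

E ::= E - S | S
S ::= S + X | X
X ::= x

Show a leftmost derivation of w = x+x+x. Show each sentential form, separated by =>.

E => S => S+X => S+X+X => X+X+X => x+X+X => x+x+X => x+x+x

E => S   [E ::= S]
S => S+X   [S ::= S + X]
S+X => S+X+X   [S ::= S + X]
S+X+X => X+X+X   [S ::= X]
X+X+X => x+X+X   [X ::= x]
x+X+X => x+x+X   [X ::= x]
x+x+X => x+x+x   [X ::= x]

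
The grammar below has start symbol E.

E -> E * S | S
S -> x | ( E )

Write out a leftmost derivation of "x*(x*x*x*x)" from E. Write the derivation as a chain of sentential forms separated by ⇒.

E ⇒ E*S ⇒ S*S ⇒ x*S ⇒ x*(E) ⇒ x*(E*S) ⇒ x*(E*S*S) ⇒ x*(E*S*S*S) ⇒ x*(S*S*S*S) ⇒ x*(x*S*S*S) ⇒ x*(x*x*S*S) ⇒ x*(x*x*x*S) ⇒ x*(x*x*x*x)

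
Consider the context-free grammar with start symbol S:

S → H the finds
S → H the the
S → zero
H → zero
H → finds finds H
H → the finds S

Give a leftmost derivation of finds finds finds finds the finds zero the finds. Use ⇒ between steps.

S ⇒ H the finds ⇒ finds finds H the finds ⇒ finds finds finds finds H the finds ⇒ finds finds finds finds the finds S the finds ⇒ finds finds finds finds the finds zero the finds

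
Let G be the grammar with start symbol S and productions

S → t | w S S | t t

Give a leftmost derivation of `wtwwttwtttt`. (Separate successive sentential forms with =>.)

S => wSS => wtS => wtwSS => wtwwSSS => wtwwttSS => wtwwttwSSS => wtwwttwttSS => wtwwttwtttS => wtwwttwtttt

S => wSS   [S → w S S]
wSS => wtS   [S → t]
wtS => wtwSS   [S → w S S]
wtwSS => wtwwSSS   [S → w S S]
wtwwSSS => wtwwttSS   [S → t t]
wtwwttSS => wtwwttwSSS   [S → w S S]
wtwwttwSSS => wtwwttwttSS   [S → t t]
wtwwttwttSS => wtwwttwtttS   [S → t]
wtwwttwtttS => wtwwttwtttt   [S → t]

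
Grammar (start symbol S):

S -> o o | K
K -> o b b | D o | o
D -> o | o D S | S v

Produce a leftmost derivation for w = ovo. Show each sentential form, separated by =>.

S => K => Do => Svo => Kvo => ovo

S => K   [S -> K]
K => Do   [K -> D o]
Do => Svo   [D -> S v]
Svo => Kvo   [S -> K]
Kvo => ovo   [K -> o]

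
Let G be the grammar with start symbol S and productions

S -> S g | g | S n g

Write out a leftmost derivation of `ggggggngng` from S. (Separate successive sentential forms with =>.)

S => Sng   [S -> S n g]
Sng => Sngng   [S -> S n g]
Sngng => Sgngng   [S -> S g]
Sgngng => Sggngng   [S -> S g]
Sggngng => Sgggngng   [S -> S g]
Sgggngng => Sggggngng   [S -> S g]
Sggggngng => Sgggggngng   [S -> S g]
Sgggggngng => ggggggngng   [S -> g]

S => Sng => Sngng => Sgngng => Sggngng => Sgggngng => Sggggngng => Sgggggngng => ggggggngng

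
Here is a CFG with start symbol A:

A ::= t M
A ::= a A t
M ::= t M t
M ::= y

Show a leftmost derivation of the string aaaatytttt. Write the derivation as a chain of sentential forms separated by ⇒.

A⇒aAt⇒aaAtt⇒aaaAttt⇒aaaaAtttt⇒aaaatMtttt⇒aaaatytttt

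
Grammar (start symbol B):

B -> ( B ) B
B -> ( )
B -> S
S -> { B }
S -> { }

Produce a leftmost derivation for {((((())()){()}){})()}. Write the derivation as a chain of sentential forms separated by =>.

B=>S=>{B}=>{(B)B}=>{((B)B)B}=>{(((B)B)B)B}=>{((((B)B)B)B)B}=>{((((())B)B)B)B}=>{((((())())B)B)B}=>{((((())())S)B)B}=>{((((())()){B})B)B}=>{((((())()){()})B)B}=>{((((())()){()})S)B}=>{((((())()){()}){})B}=>{((((())()){()}){})()}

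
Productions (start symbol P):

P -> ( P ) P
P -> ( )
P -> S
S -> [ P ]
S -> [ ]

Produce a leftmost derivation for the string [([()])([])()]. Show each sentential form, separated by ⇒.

P ⇒ S ⇒ [P] ⇒ [(P)P] ⇒ [(S)P] ⇒ [([P])P] ⇒ [([()])P] ⇒ [([()])(P)P] ⇒ [([()])(S)P] ⇒ [([()])([])P] ⇒ [([()])([])()]

P ⇒ S   [P -> S]
S ⇒ [P]   [S -> [ P ]]
[P] ⇒ [(P)P]   [P -> ( P ) P]
[(P)P] ⇒ [(S)P]   [P -> S]
[(S)P] ⇒ [([P])P]   [S -> [ P ]]
[([P])P] ⇒ [([()])P]   [P -> ( )]
[([()])P] ⇒ [([()])(P)P]   [P -> ( P ) P]
[([()])(P)P] ⇒ [([()])(S)P]   [P -> S]
[([()])(S)P] ⇒ [([()])([])P]   [S -> [ ]]
[([()])([])P] ⇒ [([()])([])()]   [P -> ( )]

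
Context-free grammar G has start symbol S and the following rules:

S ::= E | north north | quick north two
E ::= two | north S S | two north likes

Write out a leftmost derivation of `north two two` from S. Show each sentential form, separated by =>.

S => E => north S S => north E S => north two S => north two E => north two two

S => E   [S ::= E]
E => north S S   [E ::= north S S]
north S S => north E S   [S ::= E]
north E S => north two S   [E ::= two]
north two S => north two E   [S ::= E]
north two E => north two two   [E ::= two]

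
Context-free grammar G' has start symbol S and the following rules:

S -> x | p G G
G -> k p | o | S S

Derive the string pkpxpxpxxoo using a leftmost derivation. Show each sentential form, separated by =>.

S => pGG   [S -> p G G]
pGG => pkpG   [G -> k p]
pkpG => pkpSS   [G -> S S]
pkpSS => pkpxS   [S -> x]
pkpxS => pkpxpGG   [S -> p G G]
pkpxpGG => pkpxpSSG   [G -> S S]
pkpxpSSG => pkpxpxSG   [S -> x]
pkpxpxSG => pkpxpxpGGG   [S -> p G G]
pkpxpxpGGG => pkpxpxpSSGG   [G -> S S]
pkpxpxpSSGG => pkpxpxpxSGG   [S -> x]
pkpxpxpxSGG => pkpxpxpxxGG   [S -> x]
pkpxpxpxxGG => pkpxpxpxxoG   [G -> o]
pkpxpxpxxoG => pkpxpxpxxoo   [G -> o]

S=>pGG=>pkpG=>pkpSS=>pkpxS=>pkpxpGG=>pkpxpSSG=>pkpxpxSG=>pkpxpxpGGG=>pkpxpxpSSGG=>pkpxpxpxSGG=>pkpxpxpxxGG=>pkpxpxpxxoG=>pkpxpxpxxoo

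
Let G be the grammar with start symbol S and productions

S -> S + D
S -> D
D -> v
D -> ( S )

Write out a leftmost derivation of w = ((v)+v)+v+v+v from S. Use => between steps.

S => S+D => S+D+D => S+D+D+D => D+D+D+D => (S)+D+D+D => (S+D)+D+D+D => (D+D)+D+D+D => ((S)+D)+D+D+D => ((D)+D)+D+D+D => ((v)+D)+D+D+D => ((v)+v)+D+D+D => ((v)+v)+v+D+D => ((v)+v)+v+v+D => ((v)+v)+v+v+v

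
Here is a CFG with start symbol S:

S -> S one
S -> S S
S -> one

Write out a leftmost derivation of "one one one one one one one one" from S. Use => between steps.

S => S one => S S one => one S one => one S one one => one S S one one => one S S S one one => one one S S one one => one one one S one one => one one one S one one one => one one one S one one one one => one one one one one one one one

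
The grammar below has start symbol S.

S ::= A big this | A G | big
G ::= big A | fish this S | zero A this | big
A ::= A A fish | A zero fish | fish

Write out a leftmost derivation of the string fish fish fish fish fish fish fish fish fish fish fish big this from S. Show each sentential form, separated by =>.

S => A big this => A A fish big this => A A fish A fish big this => fish A fish A fish big this => fish A A fish fish A fish big this => fish A A fish A fish fish A fish big this => fish A A fish A fish A fish fish A fish big this => fish fish A fish A fish A fish fish A fish big this => fish fish fish fish A fish A fish fish A fish big this => fish fish fish fish fish fish A fish fish A fish big this => fish fish fish fish fish fish fish fish fish A fish big this => fish fish fish fish fish fish fish fish fish fish fish big this

S => A big this   [S ::= A big this]
A big this => A A fish big this   [A ::= A A fish]
A A fish big this => A A fish A fish big this   [A ::= A A fish]
A A fish A fish big this => fish A fish A fish big this   [A ::= fish]
fish A fish A fish big this => fish A A fish fish A fish big this   [A ::= A A fish]
fish A A fish fish A fish big this => fish A A fish A fish fish A fish big this   [A ::= A A fish]
fish A A fish A fish fish A fish big this => fish A A fish A fish A fish fish A fish big this   [A ::= A A fish]
fish A A fish A fish A fish fish A fish big this => fish fish A fish A fish A fish fish A fish big this   [A ::= fish]
fish fish A fish A fish A fish fish A fish big this => fish fish fish fish A fish A fish fish A fish big this   [A ::= fish]
fish fish fish fish A fish A fish fish A fish big this => fish fish fish fish fish fish A fish fish A fish big this   [A ::= fish]
fish fish fish fish fish fish A fish fish A fish big this => fish fish fish fish fish fish fish fish fish A fish big this   [A ::= fish]
fish fish fish fish fish fish fish fish fish A fish big this => fish fish fish fish fish fish fish fish fish fish fish big this   [A ::= fish]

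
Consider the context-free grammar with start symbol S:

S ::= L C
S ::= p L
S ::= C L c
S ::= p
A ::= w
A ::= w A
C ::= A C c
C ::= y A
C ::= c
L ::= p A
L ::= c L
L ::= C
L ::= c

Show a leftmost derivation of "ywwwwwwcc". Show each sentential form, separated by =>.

S => CLc => yALc => ywALc => ywwALc => ywwwALc => ywwwwALc => ywwwwwALc => ywwwwwwLc => ywwwwwwCc => ywwwwwwcc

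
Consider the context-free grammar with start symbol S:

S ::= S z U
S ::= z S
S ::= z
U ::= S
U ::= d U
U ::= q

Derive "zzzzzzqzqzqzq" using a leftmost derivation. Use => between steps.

S => SzU => zzU => zzS => zzSzU => zzSzUzU => zzSzUzUzU => zzzSzUzUzU => zzzSzUzUzUzU => zzzzSzUzUzUzU => zzzzzzUzUzUzU => zzzzzzqzUzUzU => zzzzzzqzqzUzU => zzzzzzqzqzqzU => zzzzzzqzqzqzq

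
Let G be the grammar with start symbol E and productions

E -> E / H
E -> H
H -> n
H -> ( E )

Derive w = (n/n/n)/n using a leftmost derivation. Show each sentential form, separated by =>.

E=>E/H=>H/H=>(E)/H=>(E/H)/H=>(E/H/H)/H=>(H/H/H)/H=>(n/H/H)/H=>(n/n/H)/H=>(n/n/n)/H=>(n/n/n)/n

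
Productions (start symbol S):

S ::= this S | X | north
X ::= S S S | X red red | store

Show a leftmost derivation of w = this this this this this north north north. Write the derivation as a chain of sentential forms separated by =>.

S => this S   [S ::= this S]
this S => this this S   [S ::= this S]
this this S => this this X   [S ::= X]
this this X => this this S S S   [X ::= S S S]
this this S S S => this this this S S S   [S ::= this S]
this this this S S S => this this this this S S S   [S ::= this S]
this this this this S S S => this this this this this S S S   [S ::= this S]
this this this this this S S S => this this this this this north S S   [S ::= north]
this this this this this north S S => this this this this this north north S   [S ::= north]
this this this this this north north S => this this this this this north north north   [S ::= north]

S => this S => this this S => this this X => this this S S S => this this this S S S => this this this this S S S => this this this this this S S S => this this this this this north S S => this this this this this north north S => this this this this this north north north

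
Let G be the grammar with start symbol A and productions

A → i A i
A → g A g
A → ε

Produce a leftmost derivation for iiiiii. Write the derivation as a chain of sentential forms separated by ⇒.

A⇒iAi⇒iiAii⇒iiiAiii⇒iiiiii

A ⇒ iAi   [A → i A i]
iAi ⇒ iiAii   [A → i A i]
iiAii ⇒ iiiAiii   [A → i A i]
iiiAiii ⇒ iiiiii   [A → ε]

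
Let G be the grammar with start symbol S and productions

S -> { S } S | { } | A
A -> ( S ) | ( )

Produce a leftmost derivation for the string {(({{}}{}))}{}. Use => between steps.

S => {S}S   [S -> { S } S]
{S}S => {A}S   [S -> A]
{A}S => {(S)}S   [A -> ( S )]
{(S)}S => {(A)}S   [S -> A]
{(A)}S => {((S))}S   [A -> ( S )]
{((S))}S => {(({S}S))}S   [S -> { S } S]
{(({S}S))}S => {(({{}}S))}S   [S -> { }]
{(({{}}S))}S => {(({{}}{}))}S   [S -> { }]
{(({{}}{}))}S => {(({{}}{}))}{}   [S -> { }]

S => {S}S => {A}S => {(S)}S => {(A)}S => {((S))}S => {(({S}S))}S => {(({{}}S))}S => {(({{}}{}))}S => {(({{}}{}))}{}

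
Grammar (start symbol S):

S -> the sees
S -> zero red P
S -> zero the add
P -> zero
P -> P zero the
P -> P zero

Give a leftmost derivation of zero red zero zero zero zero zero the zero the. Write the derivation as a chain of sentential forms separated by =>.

S => zero red P => zero red P zero the => zero red P zero the zero the => zero red P zero zero the zero the => zero red P zero zero zero the zero the => zero red P zero zero zero zero the zero the => zero red zero zero zero zero zero the zero the

S => zero red P   [S -> zero red P]
zero red P => zero red P zero the   [P -> P zero the]
zero red P zero the => zero red P zero the zero the   [P -> P zero the]
zero red P zero the zero the => zero red P zero zero the zero the   [P -> P zero]
zero red P zero zero the zero the => zero red P zero zero zero the zero the   [P -> P zero]
zero red P zero zero zero the zero the => zero red P zero zero zero zero the zero the   [P -> P zero]
zero red P zero zero zero zero the zero the => zero red zero zero zero zero zero the zero the   [P -> zero]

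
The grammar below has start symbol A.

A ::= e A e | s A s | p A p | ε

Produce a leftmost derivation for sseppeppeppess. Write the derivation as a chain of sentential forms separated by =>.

A => sAs => ssAss => sseAess => ssepApess => sseppAppess => sseppeAeppess => sseppepApeppess => sseppeppeppess

A => sAs   [A ::= s A s]
sAs => ssAss   [A ::= s A s]
ssAss => sseAess   [A ::= e A e]
sseAess => ssepApess   [A ::= p A p]
ssepApess => sseppAppess   [A ::= p A p]
sseppAppess => sseppeAeppess   [A ::= e A e]
sseppeAeppess => sseppepApeppess   [A ::= p A p]
sseppepApeppess => sseppeppeppess   [A ::= ε]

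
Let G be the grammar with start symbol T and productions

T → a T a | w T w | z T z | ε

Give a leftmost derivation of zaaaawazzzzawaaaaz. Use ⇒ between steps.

T ⇒ zTz   [T → z T z]
zTz ⇒ zaTaz   [T → a T a]
zaTaz ⇒ zaaTaaz   [T → a T a]
zaaTaaz ⇒ zaaaTaaaz   [T → a T a]
zaaaTaaaz ⇒ zaaaaTaaaaz   [T → a T a]
zaaaaTaaaaz ⇒ zaaaawTwaaaaz   [T → w T w]
zaaaawTwaaaaz ⇒ zaaaawaTawaaaaz   [T → a T a]
zaaaawaTawaaaaz ⇒ zaaaawazTzawaaaaz   [T → z T z]
zaaaawazTzawaaaaz ⇒ zaaaawazzTzzawaaaaz   [T → z T z]
zaaaawazzTzzawaaaaz ⇒ zaaaawazzzzawaaaaz   [T → ε]

T ⇒ zTz ⇒ zaTaz ⇒ zaaTaaz ⇒ zaaaTaaaz ⇒ zaaaaTaaaaz ⇒ zaaaawTwaaaaz ⇒ zaaaawaTawaaaaz ⇒ zaaaawazTzawaaaaz ⇒ zaaaawazzTzzawaaaaz ⇒ zaaaawazzzzawaaaaz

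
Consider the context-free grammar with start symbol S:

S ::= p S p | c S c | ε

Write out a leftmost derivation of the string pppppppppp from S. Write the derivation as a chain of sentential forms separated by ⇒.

S ⇒ pSp ⇒ ppSpp ⇒ pppSppp ⇒ ppppSpppp ⇒ pppppSppppp ⇒ pppppppppp

S ⇒ pSp   [S ::= p S p]
pSp ⇒ ppSpp   [S ::= p S p]
ppSpp ⇒ pppSppp   [S ::= p S p]
pppSppp ⇒ ppppSpppp   [S ::= p S p]
ppppSpppp ⇒ pppppSppppp   [S ::= p S p]
pppppSppppp ⇒ pppppppppp   [S ::= ε]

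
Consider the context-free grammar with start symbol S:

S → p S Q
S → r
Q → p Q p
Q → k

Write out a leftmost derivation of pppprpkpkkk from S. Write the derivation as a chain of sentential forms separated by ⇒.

S ⇒ pSQ ⇒ ppSQQ ⇒ pppSQQQ ⇒ ppppSQQQQ ⇒ pppprQQQQ ⇒ pppprpQpQQQ ⇒ pppprpkpQQQ ⇒ pppprpkpkQQ ⇒ pppprpkpkkQ ⇒ pppprpkpkkk

S ⇒ pSQ   [S → p S Q]
pSQ ⇒ ppSQQ   [S → p S Q]
ppSQQ ⇒ pppSQQQ   [S → p S Q]
pppSQQQ ⇒ ppppSQQQQ   [S → p S Q]
ppppSQQQQ ⇒ pppprQQQQ   [S → r]
pppprQQQQ ⇒ pppprpQpQQQ   [Q → p Q p]
pppprpQpQQQ ⇒ pppprpkpQQQ   [Q → k]
pppprpkpQQQ ⇒ pppprpkpkQQ   [Q → k]
pppprpkpkQQ ⇒ pppprpkpkkQ   [Q → k]
pppprpkpkkQ ⇒ pppprpkpkkk   [Q → k]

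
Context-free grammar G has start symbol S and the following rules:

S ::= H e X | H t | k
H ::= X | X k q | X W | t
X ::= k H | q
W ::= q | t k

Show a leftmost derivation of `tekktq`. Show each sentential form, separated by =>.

S => HeX   [S ::= H e X]
HeX => teX   [H ::= t]
teX => tekH   [X ::= k H]
tekH => tekXW   [H ::= X W]
tekXW => tekkHW   [X ::= k H]
tekkHW => tekktW   [H ::= t]
tekktW => tekktq   [W ::= q]

S => HeX => teX => tekH => tekXW => tekkHW => tekktW => tekktq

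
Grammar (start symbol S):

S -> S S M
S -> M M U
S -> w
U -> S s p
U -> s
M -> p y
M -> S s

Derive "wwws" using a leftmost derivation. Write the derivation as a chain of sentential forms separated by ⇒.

S ⇒ SSM ⇒ wSM ⇒ wwM ⇒ wwSs ⇒ wwws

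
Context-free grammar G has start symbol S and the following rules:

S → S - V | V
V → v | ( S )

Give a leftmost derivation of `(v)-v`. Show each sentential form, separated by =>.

S => S-V   [S → S - V]
S-V => V-V   [S → V]
V-V => (S)-V   [V → ( S )]
(S)-V => (V)-V   [S → V]
(V)-V => (v)-V   [V → v]
(v)-V => (v)-v   [V → v]

S => S-V => V-V => (S)-V => (V)-V => (v)-V => (v)-v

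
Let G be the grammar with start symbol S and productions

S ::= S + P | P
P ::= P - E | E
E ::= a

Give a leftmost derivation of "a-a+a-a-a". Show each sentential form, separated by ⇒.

S ⇒ S+P   [S ::= S + P]
S+P ⇒ P+P   [S ::= P]
P+P ⇒ P-E+P   [P ::= P - E]
P-E+P ⇒ E-E+P   [P ::= E]
E-E+P ⇒ a-E+P   [E ::= a]
a-E+P ⇒ a-a+P   [E ::= a]
a-a+P ⇒ a-a+P-E   [P ::= P - E]
a-a+P-E ⇒ a-a+P-E-E   [P ::= P - E]
a-a+P-E-E ⇒ a-a+E-E-E   [P ::= E]
a-a+E-E-E ⇒ a-a+a-E-E   [E ::= a]
a-a+a-E-E ⇒ a-a+a-a-E   [E ::= a]
a-a+a-a-E ⇒ a-a+a-a-a   [E ::= a]

S ⇒ S+P ⇒ P+P ⇒ P-E+P ⇒ E-E+P ⇒ a-E+P ⇒ a-a+P ⇒ a-a+P-E ⇒ a-a+P-E-E ⇒ a-a+E-E-E ⇒ a-a+a-E-E ⇒ a-a+a-a-E ⇒ a-a+a-a-a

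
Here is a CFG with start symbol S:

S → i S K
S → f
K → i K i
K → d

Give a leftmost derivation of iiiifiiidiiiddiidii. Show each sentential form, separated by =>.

S=>iSK=>iiSKK=>iiiSKKK=>iiiiSKKKK=>iiiifKKKK=>iiiifiKiKKK=>iiiifiiKiiKKK=>iiiifiiiKiiiKKK=>iiiifiiidiiiKKK=>iiiifiiidiiidKK=>iiiifiiidiiiddK=>iiiifiiidiiiddiKi=>iiiifiiidiiiddiiKii=>iiiifiiidiiiddiidii

S => iSK   [S → i S K]
iSK => iiSKK   [S → i S K]
iiSKK => iiiSKKK   [S → i S K]
iiiSKKK => iiiiSKKKK   [S → i S K]
iiiiSKKKK => iiiifKKKK   [S → f]
iiiifKKKK => iiiifiKiKKK   [K → i K i]
iiiifiKiKKK => iiiifiiKiiKKK   [K → i K i]
iiiifiiKiiKKK => iiiifiiiKiiiKKK   [K → i K i]
iiiifiiiKiiiKKK => iiiifiiidiiiKKK   [K → d]
iiiifiiidiiiKKK => iiiifiiidiiidKK   [K → d]
iiiifiiidiiidKK => iiiifiiidiiiddK   [K → d]
iiiifiiidiiiddK => iiiifiiidiiiddiKi   [K → i K i]
iiiifiiidiiiddiKi => iiiifiiidiiiddiiKii   [K → i K i]
iiiifiiidiiiddiiKii => iiiifiiidiiiddiidii   [K → d]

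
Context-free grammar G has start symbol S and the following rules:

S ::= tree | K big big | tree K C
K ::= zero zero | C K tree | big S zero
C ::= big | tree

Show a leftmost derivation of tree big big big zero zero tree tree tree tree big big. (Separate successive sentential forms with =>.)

S => K big big => C K tree big big => tree K tree big big => tree C K tree tree big big => tree big K tree tree big big => tree big C K tree tree tree big big => tree big big K tree tree tree big big => tree big big C K tree tree tree tree big big => tree big big big K tree tree tree tree big big => tree big big big zero zero tree tree tree tree big big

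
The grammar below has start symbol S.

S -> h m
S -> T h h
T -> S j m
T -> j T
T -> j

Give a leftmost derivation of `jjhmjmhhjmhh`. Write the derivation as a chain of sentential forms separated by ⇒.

S⇒Thh⇒jThh⇒jjThh⇒jjSjmhh⇒jjThhjmhh⇒jjSjmhhjmhh⇒jjhmjmhhjmhh

S ⇒ Thh   [S -> T h h]
Thh ⇒ jThh   [T -> j T]
jThh ⇒ jjThh   [T -> j T]
jjThh ⇒ jjSjmhh   [T -> S j m]
jjSjmhh ⇒ jjThhjmhh   [S -> T h h]
jjThhjmhh ⇒ jjSjmhhjmhh   [T -> S j m]
jjSjmhhjmhh ⇒ jjhmjmhhjmhh   [S -> h m]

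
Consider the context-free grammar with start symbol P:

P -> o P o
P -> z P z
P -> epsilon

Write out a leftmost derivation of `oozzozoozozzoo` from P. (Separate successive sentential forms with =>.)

P=>oPo=>ooPoo=>oozPzoo=>oozzPzzoo=>oozzoPozzoo=>oozzozPzozzoo=>oozzozoPozozzoo=>oozzozoozozzoo

P => oPo   [P -> o P o]
oPo => ooPoo   [P -> o P o]
ooPoo => oozPzoo   [P -> z P z]
oozPzoo => oozzPzzoo   [P -> z P z]
oozzPzzoo => oozzoPozzoo   [P -> o P o]
oozzoPozzoo => oozzozPzozzoo   [P -> z P z]
oozzozPzozzoo => oozzozoPozozzoo   [P -> o P o]
oozzozoPozozzoo => oozzozoozozzoo   [P -> epsilon]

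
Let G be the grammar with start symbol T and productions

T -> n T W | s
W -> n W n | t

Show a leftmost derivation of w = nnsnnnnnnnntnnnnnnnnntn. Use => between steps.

T => nTW => nnTWW => nnsWW => nnsnWnW => nnsnnWnnW => nnsnnnWnnnW => nnsnnnnWnnnnW => nnsnnnnnWnnnnnW => nnsnnnnnnWnnnnnnW => nnsnnnnnnnWnnnnnnnW => nnsnnnnnnnnWnnnnnnnnW => nnsnnnnnnnntnnnnnnnnW => nnsnnnnnnnntnnnnnnnnnWn => nnsnnnnnnnntnnnnnnnnntn

T => nTW   [T -> n T W]
nTW => nnTWW   [T -> n T W]
nnTWW => nnsWW   [T -> s]
nnsWW => nnsnWnW   [W -> n W n]
nnsnWnW => nnsnnWnnW   [W -> n W n]
nnsnnWnnW => nnsnnnWnnnW   [W -> n W n]
nnsnnnWnnnW => nnsnnnnWnnnnW   [W -> n W n]
nnsnnnnWnnnnW => nnsnnnnnWnnnnnW   [W -> n W n]
nnsnnnnnWnnnnnW => nnsnnnnnnWnnnnnnW   [W -> n W n]
nnsnnnnnnWnnnnnnW => nnsnnnnnnnWnnnnnnnW   [W -> n W n]
nnsnnnnnnnWnnnnnnnW => nnsnnnnnnnnWnnnnnnnnW   [W -> n W n]
nnsnnnnnnnnWnnnnnnnnW => nnsnnnnnnnntnnnnnnnnW   [W -> t]
nnsnnnnnnnntnnnnnnnnW => nnsnnnnnnnntnnnnnnnnnWn   [W -> n W n]
nnsnnnnnnnntnnnnnnnnnWn => nnsnnnnnnnntnnnnnnnnntn   [W -> t]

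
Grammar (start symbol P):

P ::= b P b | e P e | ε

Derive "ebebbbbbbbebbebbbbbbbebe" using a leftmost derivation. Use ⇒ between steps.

P ⇒ ePe   [P ::= e P e]
ePe ⇒ ebPbe   [P ::= b P b]
ebPbe ⇒ ebePebe   [P ::= e P e]
ebePebe ⇒ ebebPbebe   [P ::= b P b]
ebebPbebe ⇒ ebebbPbbebe   [P ::= b P b]
ebebbPbbebe ⇒ ebebbbPbbbebe   [P ::= b P b]
ebebbbPbbbebe ⇒ ebebbbbPbbbbebe   [P ::= b P b]
ebebbbbPbbbbebe ⇒ ebebbbbbPbbbbbebe   [P ::= b P b]
ebebbbbbPbbbbbebe ⇒ ebebbbbbbPbbbbbbebe   [P ::= b P b]
ebebbbbbbPbbbbbbebe ⇒ ebebbbbbbbPbbbbbbbebe   [P ::= b P b]
ebebbbbbbbPbbbbbbbebe ⇒ ebebbbbbbbePebbbbbbbebe   [P ::= e P e]
ebebbbbbbbePebbbbbbbebe ⇒ ebebbbbbbbebPbebbbbbbbebe   [P ::= b P b]
ebebbbbbbbebPbebbbbbbbebe ⇒ ebebbbbbbbebbebbbbbbbebe   [P ::= ε]

P ⇒ ePe ⇒ ebPbe ⇒ ebePebe ⇒ ebebPbebe ⇒ ebebbPbbebe ⇒ ebebbbPbbbebe ⇒ ebebbbbPbbbbebe ⇒ ebebbbbbPbbbbbebe ⇒ ebebbbbbbPbbbbbbebe ⇒ ebebbbbbbbPbbbbbbbebe ⇒ ebebbbbbbbePebbbbbbbebe ⇒ ebebbbbbbbebPbebbbbbbbebe ⇒ ebebbbbbbbebbebbbbbbbebe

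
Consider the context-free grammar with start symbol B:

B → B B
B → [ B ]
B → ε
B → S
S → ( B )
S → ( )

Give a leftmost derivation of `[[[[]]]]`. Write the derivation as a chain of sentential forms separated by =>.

B => [B] => [[B]] => [[BB]] => [[[B]B]] => [[[[B]]B]] => [[[[]]B]] => [[[[]]]]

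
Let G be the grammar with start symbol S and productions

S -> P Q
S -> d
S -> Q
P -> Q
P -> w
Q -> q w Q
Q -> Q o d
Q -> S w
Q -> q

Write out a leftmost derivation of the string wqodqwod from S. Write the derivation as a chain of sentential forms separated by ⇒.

S ⇒ PQ ⇒ wQ ⇒ wQod ⇒ wSwod ⇒ wPQwod ⇒ wQQwod ⇒ wQodQwod ⇒ wqodQwod ⇒ wqodqwod

S ⇒ PQ   [S -> P Q]
PQ ⇒ wQ   [P -> w]
wQ ⇒ wQod   [Q -> Q o d]
wQod ⇒ wSwod   [Q -> S w]
wSwod ⇒ wPQwod   [S -> P Q]
wPQwod ⇒ wQQwod   [P -> Q]
wQQwod ⇒ wQodQwod   [Q -> Q o d]
wQodQwod ⇒ wqodQwod   [Q -> q]
wqodQwod ⇒ wqodqwod   [Q -> q]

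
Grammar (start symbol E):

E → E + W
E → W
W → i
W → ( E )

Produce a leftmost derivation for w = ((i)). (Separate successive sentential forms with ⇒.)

E⇒W⇒(E)⇒(W)⇒((E))⇒((W))⇒((i))

E ⇒ W   [E → W]
W ⇒ (E)   [W → ( E )]
(E) ⇒ (W)   [E → W]
(W) ⇒ ((E))   [W → ( E )]
((E)) ⇒ ((W))   [E → W]
((W)) ⇒ ((i))   [W → i]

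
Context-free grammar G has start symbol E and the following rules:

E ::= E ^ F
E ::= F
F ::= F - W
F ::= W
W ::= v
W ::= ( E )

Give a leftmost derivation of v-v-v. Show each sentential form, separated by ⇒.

E ⇒ F ⇒ F-W ⇒ F-W-W ⇒ W-W-W ⇒ v-W-W ⇒ v-v-W ⇒ v-v-v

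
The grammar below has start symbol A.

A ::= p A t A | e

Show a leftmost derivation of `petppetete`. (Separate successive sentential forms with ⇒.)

A ⇒ pAtA   [A ::= p A t A]
pAtA ⇒ petA   [A ::= e]
petA ⇒ petpAtA   [A ::= p A t A]
petpAtA ⇒ petppAtAtA   [A ::= p A t A]
petppAtAtA ⇒ petppetAtA   [A ::= e]
petppetAtA ⇒ petppetetA   [A ::= e]
petppetetA ⇒ petppetete   [A ::= e]

A⇒pAtA⇒petA⇒petpAtA⇒petppAtAtA⇒petppetAtA⇒petppetetA⇒petppetete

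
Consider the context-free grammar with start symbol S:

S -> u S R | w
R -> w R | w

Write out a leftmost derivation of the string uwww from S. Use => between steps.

S=>uSR=>uwR=>uwwR=>uwww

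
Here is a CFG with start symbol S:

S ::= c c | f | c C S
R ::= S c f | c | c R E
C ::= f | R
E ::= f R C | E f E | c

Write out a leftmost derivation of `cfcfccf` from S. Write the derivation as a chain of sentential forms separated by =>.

S=>cCS=>cfS=>cfcCS=>cfcfS=>cfcfcCS=>cfcfcRS=>cfcfccS=>cfcfccf

S => cCS   [S ::= c C S]
cCS => cfS   [C ::= f]
cfS => cfcCS   [S ::= c C S]
cfcCS => cfcfS   [C ::= f]
cfcfS => cfcfcCS   [S ::= c C S]
cfcfcCS => cfcfcRS   [C ::= R]
cfcfcRS => cfcfccS   [R ::= c]
cfcfccS => cfcfccf   [S ::= f]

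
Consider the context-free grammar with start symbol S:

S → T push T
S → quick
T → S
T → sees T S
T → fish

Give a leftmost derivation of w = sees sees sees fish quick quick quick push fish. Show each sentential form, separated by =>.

S => T push T => sees T S push T => sees sees T S S push T => sees sees sees T S S S push T => sees sees sees fish S S S push T => sees sees sees fish quick S S push T => sees sees sees fish quick quick S push T => sees sees sees fish quick quick quick push T => sees sees sees fish quick quick quick push fish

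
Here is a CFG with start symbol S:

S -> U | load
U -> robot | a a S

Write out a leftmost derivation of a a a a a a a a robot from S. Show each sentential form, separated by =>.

S => U   [S -> U]
U => a a S   [U -> a a S]
a a S => a a U   [S -> U]
a a U => a a a a S   [U -> a a S]
a a a a S => a a a a U   [S -> U]
a a a a U => a a a a a a S   [U -> a a S]
a a a a a a S => a a a a a a U   [S -> U]
a a a a a a U => a a a a a a a a S   [U -> a a S]
a a a a a a a a S => a a a a a a a a U   [S -> U]
a a a a a a a a U => a a a a a a a a robot   [U -> robot]

S => U => a a S => a a U => a a a a S => a a a a U => a a a a a a S => a a a a a a U => a a a a a a a a S => a a a a a a a a U => a a a a a a a a robot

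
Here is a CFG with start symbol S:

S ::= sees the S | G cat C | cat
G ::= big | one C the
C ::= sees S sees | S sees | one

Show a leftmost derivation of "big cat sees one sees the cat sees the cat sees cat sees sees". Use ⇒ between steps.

S ⇒ G cat C   [S ::= G cat C]
G cat C ⇒ big cat C   [G ::= big]
big cat C ⇒ big cat sees S sees   [C ::= sees S sees]
big cat sees S sees ⇒ big cat sees G cat C sees   [S ::= G cat C]
big cat sees G cat C sees ⇒ big cat sees one C the cat C sees   [G ::= one C the]
big cat sees one C the cat C sees ⇒ big cat sees one S sees the cat C sees   [C ::= S sees]
big cat sees one S sees the cat C sees ⇒ big cat sees one sees the S sees the cat C sees   [S ::= sees the S]
big cat sees one sees the S sees the cat C sees ⇒ big cat sees one sees the cat sees the cat C sees   [S ::= cat]
big cat sees one sees the cat sees the cat C sees ⇒ big cat sees one sees the cat sees the cat sees S sees sees   [C ::= sees S sees]
big cat sees one sees the cat sees the cat sees S sees sees ⇒ big cat sees one sees the cat sees the cat sees cat sees sees   [S ::= cat]

S ⇒ G cat C ⇒ big cat C ⇒ big cat sees S sees ⇒ big cat sees G cat C sees ⇒ big cat sees one C the cat C sees ⇒ big cat sees one S sees the cat C sees ⇒ big cat sees one sees the S sees the cat C sees ⇒ big cat sees one sees the cat sees the cat C sees ⇒ big cat sees one sees the cat sees the cat sees S sees sees ⇒ big cat sees one sees the cat sees the cat sees cat sees sees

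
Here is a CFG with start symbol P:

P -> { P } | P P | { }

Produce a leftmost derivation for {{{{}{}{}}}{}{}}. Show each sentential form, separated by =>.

P=>{P}=>{PP}=>{PPP}=>{{P}PP}=>{{{P}}PP}=>{{{PP}}PP}=>{{{PPP}}PP}=>{{{{}PP}}PP}=>{{{{}{}P}}PP}=>{{{{}{}{}}}PP}=>{{{{}{}{}}}{}P}=>{{{{}{}{}}}{}{}}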